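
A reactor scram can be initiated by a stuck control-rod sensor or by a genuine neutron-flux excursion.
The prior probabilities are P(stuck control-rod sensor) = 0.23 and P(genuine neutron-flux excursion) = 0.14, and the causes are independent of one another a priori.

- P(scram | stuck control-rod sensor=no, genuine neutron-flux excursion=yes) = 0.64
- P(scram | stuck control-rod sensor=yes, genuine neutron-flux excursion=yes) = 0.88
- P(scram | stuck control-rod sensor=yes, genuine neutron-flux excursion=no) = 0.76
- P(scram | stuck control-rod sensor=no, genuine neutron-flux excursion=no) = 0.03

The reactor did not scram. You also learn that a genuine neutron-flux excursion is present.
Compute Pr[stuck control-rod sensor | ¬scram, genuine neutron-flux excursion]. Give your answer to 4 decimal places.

Pr[stuck control-rod sensor | ¬scram, genuine neutron-flux excursion] ≈ 0.0906

P(¬scram | genuine neutron-flux excursion) = 0.36×0.77 + 0.12×0.23 = 0.277200 + 0.027600 = 0.304800
Of this, 0.027600 comes from 0.12×0.23 (the stuck control-rod sensor=true cases).
So P(stuck control-rod sensor | ¬scram, genuine neutron-flux excursion) = 0.027600/0.304800 ≈ 0.0906.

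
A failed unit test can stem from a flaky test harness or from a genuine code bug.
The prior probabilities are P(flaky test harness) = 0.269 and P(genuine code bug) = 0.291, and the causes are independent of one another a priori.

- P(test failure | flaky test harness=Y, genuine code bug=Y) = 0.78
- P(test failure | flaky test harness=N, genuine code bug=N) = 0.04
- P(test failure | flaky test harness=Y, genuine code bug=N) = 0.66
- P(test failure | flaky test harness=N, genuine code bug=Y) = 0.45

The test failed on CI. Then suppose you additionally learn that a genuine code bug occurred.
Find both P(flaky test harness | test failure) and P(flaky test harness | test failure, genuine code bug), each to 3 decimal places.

P(flaky test harness | test failure) ≈ 0.616; P(flaky test harness | test failure, genuine code bug) ≈ 0.389

P(test failure) = 0.04*0.731*0.709 + 0.45*0.731*0.291 + 0.66*0.269*0.709 + 0.78*0.269*0.291 = 0.020731 + 0.095724 + 0.125876 + 0.061058 = 0.303389
The flaky test harness-present share is 0.125876 + 0.061058 = 0.186934.
P(flaky test harness | test failure) = 0.186934 / 0.303389 ≈ 0.616

Now condition on the additional information:
P(test failure | genuine code bug) = 0.45·0.731 + 0.78·0.269 = 0.328950 + 0.209820 = 0.538770
Restricting to configurations with flaky test harness present: 0.78·0.269 = 0.209820.
P(flaky test harness | test failure, genuine code bug) = 0.209820 / 0.538770 ≈ 0.389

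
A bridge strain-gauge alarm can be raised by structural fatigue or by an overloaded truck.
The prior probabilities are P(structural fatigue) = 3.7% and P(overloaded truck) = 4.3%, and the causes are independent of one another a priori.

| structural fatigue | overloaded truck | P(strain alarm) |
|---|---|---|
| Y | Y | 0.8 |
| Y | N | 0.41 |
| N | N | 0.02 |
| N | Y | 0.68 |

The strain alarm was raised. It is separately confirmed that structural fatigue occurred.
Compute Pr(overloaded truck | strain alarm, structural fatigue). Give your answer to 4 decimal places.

Pr(overloaded truck | strain alarm, structural fatigue) ≈ 0.0806

By total probability over both values of overloaded truck:
  P(strain alarm | structural fatigue) = 0.41×0.957 + 0.8×0.043
        = 0.392370 + 0.034400 = 0.426770
Configurations with overloaded truck contribute 0.034400, so
  P(overloaded truck | strain alarm, structural fatigue) = 0.034400 / 0.426770 ≈ 0.0806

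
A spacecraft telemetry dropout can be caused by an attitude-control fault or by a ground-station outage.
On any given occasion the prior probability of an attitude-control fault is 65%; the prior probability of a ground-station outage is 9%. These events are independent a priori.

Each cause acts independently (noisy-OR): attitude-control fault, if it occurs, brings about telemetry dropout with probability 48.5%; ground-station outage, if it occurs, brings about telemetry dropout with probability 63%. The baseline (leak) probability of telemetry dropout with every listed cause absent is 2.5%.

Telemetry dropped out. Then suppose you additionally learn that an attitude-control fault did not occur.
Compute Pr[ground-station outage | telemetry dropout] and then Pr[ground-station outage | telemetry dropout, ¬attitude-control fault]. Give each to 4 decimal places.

Under noisy-OR, P(telemetry dropout | causes) = 1 − (1−0.025)·∏(1−qᵢ) over the active causes.
By total probability over the 4 (attitude-control fault, ground-station outage) configurations:
  P(telemetry dropout) = 0.025·0.35·0.91 + 0.63925·0.35·0.09 + 0.497875·0.65·0.91 + 0.814214·0.65·0.09
        = 0.007962 + 0.020136 + 0.294493 + 0.047632 = 0.370223
The terms with ground-station outage present sum to 0.067768, so
  P(ground-station outage | telemetry dropout) = 0.067768 / 0.370223 ≈ 0.1830

Now also conditioning on attitude-control fault≠true:
For the numerator, keep only ground-station outage=true terms: 0.63925*0.09 = 0.057532
Normalizer over all consistent configurations: 0.025*0.91 + 0.63925*0.09 = 0.080282
Posterior = 0.057532 / 0.080282 ≈ 0.7166
Ruling out attitude-control fault raises the posterior on ground-station outage — the flip side of explaining away.

Pr[ground-station outage | telemetry dropout] ≈ 0.1830; Pr[ground-station outage | telemetry dropout, ¬attitude-control fault] ≈ 0.7166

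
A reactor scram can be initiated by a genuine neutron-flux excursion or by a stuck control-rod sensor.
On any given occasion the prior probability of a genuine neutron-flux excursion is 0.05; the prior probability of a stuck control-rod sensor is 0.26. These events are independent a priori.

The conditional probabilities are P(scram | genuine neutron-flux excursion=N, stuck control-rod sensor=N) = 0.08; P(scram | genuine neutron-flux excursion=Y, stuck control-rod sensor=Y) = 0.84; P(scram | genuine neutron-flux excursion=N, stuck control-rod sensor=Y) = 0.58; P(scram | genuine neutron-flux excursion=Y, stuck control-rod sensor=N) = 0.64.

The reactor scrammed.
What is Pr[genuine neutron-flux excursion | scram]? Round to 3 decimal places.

Weight on genuine neutron-flux excursion=true, given the evidence: 0.023680 + 0.010920 = 0.034600
The normalizing constant is 0.08×0.95×0.74 + 0.58×0.95×0.26 + 0.64×0.05×0.74 + 0.84×0.05×0.26 = 0.234100
P(genuine neutron-flux excursion | scram) = 0.034600/0.234100 ≈ 0.148

Pr[genuine neutron-flux excursion | scram] ≈ 0.148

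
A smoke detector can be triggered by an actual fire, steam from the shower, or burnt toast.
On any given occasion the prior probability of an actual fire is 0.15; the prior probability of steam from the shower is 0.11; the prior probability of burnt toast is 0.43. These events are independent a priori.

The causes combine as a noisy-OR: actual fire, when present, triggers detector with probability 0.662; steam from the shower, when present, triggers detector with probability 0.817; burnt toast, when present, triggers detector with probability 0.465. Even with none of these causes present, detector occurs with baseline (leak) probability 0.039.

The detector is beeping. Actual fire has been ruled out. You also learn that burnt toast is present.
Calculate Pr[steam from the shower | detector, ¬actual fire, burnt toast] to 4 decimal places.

Under noisy-OR, P(detector | causes) = 1 − (1−0.039)·∏(1−qᵢ) over the active causes.
Enumerate both values of steam from the shower and weight by the priors:
  P(detector | ¬actual fire, burnt toast) = 0.485865·0.89 + 0.905913·0.11
        = 0.432420 + 0.099650 = 0.532070
Configurations with steam from the shower contribute 0.099650, so
  P(steam from the shower | detector, ¬actual fire, burnt toast) = 0.099650 / 0.532070 ≈ 0.1873

Pr[steam from the shower | detector, ¬actual fire, burnt toast] ≈ 0.1873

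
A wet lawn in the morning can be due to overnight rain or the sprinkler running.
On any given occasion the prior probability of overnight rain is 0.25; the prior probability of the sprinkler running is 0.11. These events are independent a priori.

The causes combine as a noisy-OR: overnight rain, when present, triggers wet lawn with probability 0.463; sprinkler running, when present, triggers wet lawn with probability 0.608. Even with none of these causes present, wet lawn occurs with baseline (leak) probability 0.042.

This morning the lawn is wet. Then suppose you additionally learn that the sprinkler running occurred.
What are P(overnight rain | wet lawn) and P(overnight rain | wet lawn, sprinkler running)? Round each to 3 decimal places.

P(overnight rain | wet lawn) ≈ 0.620; P(overnight rain | wet lawn, sprinkler running) ≈ 0.299

Under noisy-OR, P(wet lawn | causes) = 1 − (1−0.042)·∏(1−qᵢ) over the active causes.
P(wet lawn) = 0.042×0.75×0.89 + 0.624464×0.75×0.11 + 0.485554×0.25×0.89 + 0.798337×0.25×0.11 = 0.028035 + 0.051518 + 0.108036 + 0.021954 = 0.209543
The overnight rain-present share is 0.108036 + 0.021954 = 0.129990.
P(overnight rain | wet lawn) = 0.129990 / 0.209543 ≈ 0.620

With the extra evidence:
P(wet lawn | sprinkler running) = 0.624464*0.75 + 0.798337*0.25 = 0.468348 + 0.199584 = 0.667932
The overnight rain-present share is 0.798337*0.25 = 0.199584.
Hence the posterior is 0.199584/0.667932 ≈ 0.299.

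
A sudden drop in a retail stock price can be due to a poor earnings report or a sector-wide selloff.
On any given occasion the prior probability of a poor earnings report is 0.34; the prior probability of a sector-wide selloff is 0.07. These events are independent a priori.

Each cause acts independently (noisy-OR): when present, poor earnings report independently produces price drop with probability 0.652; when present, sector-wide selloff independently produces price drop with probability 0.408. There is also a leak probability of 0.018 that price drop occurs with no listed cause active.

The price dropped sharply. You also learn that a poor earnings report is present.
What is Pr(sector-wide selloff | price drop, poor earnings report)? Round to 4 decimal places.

Under noisy-OR, P(price drop | causes) = 1 − (1−0.018)·∏(1−qᵢ) over the active causes.
P(price drop | poor earnings report) = 0.658264×0.93 + 0.797692×0.07 = 0.612186 + 0.055838 = 0.668024
Restricting to configurations with sector-wide selloff present: 0.797692×0.07 = 0.055838.
P(sector-wide selloff | price drop, poor earnings report) = 0.055838 / 0.668024 ≈ 0.0836

Pr(sector-wide selloff | price drop, poor earnings report) ≈ 0.0836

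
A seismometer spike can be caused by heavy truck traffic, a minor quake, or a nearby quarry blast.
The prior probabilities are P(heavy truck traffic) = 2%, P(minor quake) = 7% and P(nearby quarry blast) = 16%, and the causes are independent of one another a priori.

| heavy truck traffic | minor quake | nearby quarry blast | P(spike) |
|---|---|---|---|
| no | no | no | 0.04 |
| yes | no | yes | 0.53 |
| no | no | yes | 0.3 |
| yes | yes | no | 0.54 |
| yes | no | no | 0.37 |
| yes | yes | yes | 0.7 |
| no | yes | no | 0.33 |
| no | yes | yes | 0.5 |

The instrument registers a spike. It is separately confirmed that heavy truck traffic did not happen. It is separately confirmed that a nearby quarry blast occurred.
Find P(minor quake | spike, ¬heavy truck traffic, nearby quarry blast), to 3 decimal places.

Weight on minor quake=true, given the evidence: 0.5*0.07 = 0.035000
Normalizer over all consistent configurations: 0.3*0.93 + 0.5*0.07 = 0.314000
Posterior = 0.035000 / 0.314000 ≈ 0.111

P(minor quake | spike, ¬heavy truck traffic, nearby quarry blast) ≈ 0.111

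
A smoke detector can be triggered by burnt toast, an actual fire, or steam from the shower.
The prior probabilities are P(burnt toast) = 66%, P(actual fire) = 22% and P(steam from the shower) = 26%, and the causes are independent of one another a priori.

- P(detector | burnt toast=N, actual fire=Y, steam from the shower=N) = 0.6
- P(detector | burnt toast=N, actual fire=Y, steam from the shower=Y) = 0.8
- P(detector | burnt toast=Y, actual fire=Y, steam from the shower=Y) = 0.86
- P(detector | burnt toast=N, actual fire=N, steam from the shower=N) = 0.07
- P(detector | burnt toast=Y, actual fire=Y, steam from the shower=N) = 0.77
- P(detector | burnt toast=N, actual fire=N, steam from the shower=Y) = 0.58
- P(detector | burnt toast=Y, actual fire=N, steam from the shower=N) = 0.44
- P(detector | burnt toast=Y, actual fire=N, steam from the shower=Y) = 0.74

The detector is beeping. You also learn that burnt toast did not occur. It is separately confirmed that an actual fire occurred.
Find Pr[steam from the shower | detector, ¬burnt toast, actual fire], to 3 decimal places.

P(detector | ¬burnt toast, actual fire) = 0.6·0.74 + 0.8·0.26 = 0.444000 + 0.208000 = 0.652000
The steam from the shower-present share is 0.8·0.26 = 0.208000.
Hence the posterior is 0.208000/0.652000 ≈ 0.319.

Pr[steam from the shower | detector, ¬burnt toast, actual fire] ≈ 0.319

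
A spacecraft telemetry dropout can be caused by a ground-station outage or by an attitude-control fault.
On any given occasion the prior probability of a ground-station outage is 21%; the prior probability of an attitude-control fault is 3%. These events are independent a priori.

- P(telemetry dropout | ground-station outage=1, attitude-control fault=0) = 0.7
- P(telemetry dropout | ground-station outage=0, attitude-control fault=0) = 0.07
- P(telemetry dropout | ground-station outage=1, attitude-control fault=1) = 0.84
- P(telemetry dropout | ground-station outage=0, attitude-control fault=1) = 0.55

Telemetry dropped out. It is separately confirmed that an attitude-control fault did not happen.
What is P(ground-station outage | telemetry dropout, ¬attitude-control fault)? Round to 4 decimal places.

P(ground-station outage | telemetry dropout, ¬attitude-control fault) ≈ 0.7266

P(telemetry dropout | ¬attitude-control fault) = 0.07×0.79 + 0.7×0.21 = 0.055300 + 0.147000 = 0.202300
Restricting to configurations with ground-station outage present: 0.7×0.21 = 0.147000.
So P(ground-station outage | telemetry dropout, ¬attitude-control fault) = 0.147000/0.202300 ≈ 0.7266.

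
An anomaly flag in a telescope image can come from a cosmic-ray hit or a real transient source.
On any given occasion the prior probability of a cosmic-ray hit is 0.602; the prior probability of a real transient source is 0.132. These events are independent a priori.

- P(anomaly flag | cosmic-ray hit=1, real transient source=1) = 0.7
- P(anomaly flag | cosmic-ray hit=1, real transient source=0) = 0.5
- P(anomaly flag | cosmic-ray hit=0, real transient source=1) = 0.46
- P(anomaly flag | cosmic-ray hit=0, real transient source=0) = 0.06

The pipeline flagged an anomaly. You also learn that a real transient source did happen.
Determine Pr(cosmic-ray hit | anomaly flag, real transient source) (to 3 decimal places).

Pr(cosmic-ray hit | anomaly flag, real transient source) ≈ 0.697

By total probability over both values of cosmic-ray hit:
  P(anomaly flag | real transient source) = 0.46×0.398 + 0.7×0.602
        = 0.183080 + 0.421400 = 0.604480
Configurations with cosmic-ray hit contribute 0.421400, so
  P(cosmic-ray hit | anomaly flag, real transient source) = 0.421400 / 0.604480 ≈ 0.697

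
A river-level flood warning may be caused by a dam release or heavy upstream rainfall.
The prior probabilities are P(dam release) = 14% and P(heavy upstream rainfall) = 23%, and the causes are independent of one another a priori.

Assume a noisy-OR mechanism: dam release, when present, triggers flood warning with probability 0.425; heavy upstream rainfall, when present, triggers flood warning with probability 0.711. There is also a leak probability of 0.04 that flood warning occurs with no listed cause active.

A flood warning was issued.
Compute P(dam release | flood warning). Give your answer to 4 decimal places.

P(dam release | flood warning) ≈ 0.3079

Under noisy-OR, P(flood warning | causes) = 1 − (1−0.04)·∏(1−qᵢ) over the active causes.
By total probability over the 4 (dam release, heavy upstream rainfall) configurations:
  P(flood warning) = 0.04·0.86·0.77 + 0.72256·0.86·0.23 + 0.448·0.14·0.77 + 0.840472·0.14·0.23
        = 0.026488 + 0.142922 + 0.048294 + 0.027063 = 0.244767
The terms with dam release present sum to 0.075357, so
  P(dam release | flood warning) = 0.075357 / 0.244767 ≈ 0.3079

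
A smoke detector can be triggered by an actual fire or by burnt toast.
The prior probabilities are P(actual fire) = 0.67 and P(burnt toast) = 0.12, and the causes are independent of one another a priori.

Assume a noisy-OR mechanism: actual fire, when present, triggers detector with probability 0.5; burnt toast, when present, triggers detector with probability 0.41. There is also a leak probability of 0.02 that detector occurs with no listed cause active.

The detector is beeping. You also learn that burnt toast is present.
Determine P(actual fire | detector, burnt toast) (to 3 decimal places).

Under noisy-OR, P(detector | causes) = 1 − (1−0.02)·∏(1−qᵢ) over the active causes.
For the numerator, keep only actual fire=true terms: 0.7109*0.67 = 0.476303
Normalizer over all consistent configurations: 0.4218*0.33 + 0.7109*0.67 = 0.615497
P(actual fire | detector, burnt toast) = 0.476303/0.615497 ≈ 0.774

P(actual fire | detector, burnt toast) ≈ 0.774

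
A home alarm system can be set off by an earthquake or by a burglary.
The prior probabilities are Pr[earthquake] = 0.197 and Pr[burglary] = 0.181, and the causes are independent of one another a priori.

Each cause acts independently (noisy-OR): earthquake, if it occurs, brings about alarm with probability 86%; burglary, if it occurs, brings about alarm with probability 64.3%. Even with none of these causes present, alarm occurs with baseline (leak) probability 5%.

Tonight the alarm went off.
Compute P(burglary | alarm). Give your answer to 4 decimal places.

Under noisy-OR, P(alarm | causes) = 1 − (1−0.05)·∏(1−qᵢ) over the active causes.
P(alarm) = 0.05·0.803·0.819 + 0.66085·0.803·0.181 + 0.867·0.197·0.819 + 0.952519·0.197·0.181 = 0.032883 + 0.096050 + 0.139884 + 0.033964 = 0.302781
The burglary-present share is 0.096050 + 0.033964 = 0.130014.
P(burglary | alarm) = 0.130014 / 0.302781 ≈ 0.4294

P(burglary | alarm) ≈ 0.4294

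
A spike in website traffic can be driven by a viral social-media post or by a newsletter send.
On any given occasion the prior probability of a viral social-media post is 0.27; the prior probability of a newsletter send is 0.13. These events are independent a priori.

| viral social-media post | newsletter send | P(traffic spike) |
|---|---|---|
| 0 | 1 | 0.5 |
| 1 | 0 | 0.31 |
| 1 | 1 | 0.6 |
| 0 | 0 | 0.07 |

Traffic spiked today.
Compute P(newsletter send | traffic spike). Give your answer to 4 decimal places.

P(newsletter send | traffic spike) ≈ 0.3688

Sum P(traffic spike|·) weighted by the priors over the 4 (viral social-media post, newsletter send) configurations:
  P(traffic spike) = 0.07·0.73·0.87 + 0.5·0.73·0.13 + 0.31·0.27·0.87 + 0.6·0.27·0.13
        = 0.044457 + 0.047450 + 0.072819 + 0.021060 = 0.185786
The terms with newsletter send present sum to 0.068510, so
  P(newsletter send | traffic spike) = 0.068510 / 0.185786 ≈ 0.3688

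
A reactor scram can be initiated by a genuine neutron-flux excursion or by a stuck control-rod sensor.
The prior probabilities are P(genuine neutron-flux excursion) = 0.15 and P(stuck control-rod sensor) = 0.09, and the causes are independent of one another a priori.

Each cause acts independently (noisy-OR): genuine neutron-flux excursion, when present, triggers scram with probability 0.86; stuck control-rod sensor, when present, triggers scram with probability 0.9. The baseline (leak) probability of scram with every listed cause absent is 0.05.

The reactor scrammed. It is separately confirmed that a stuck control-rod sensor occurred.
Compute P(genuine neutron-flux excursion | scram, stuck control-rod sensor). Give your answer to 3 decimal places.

Under noisy-OR, P(scram | causes) = 1 − (1−0.05)·∏(1−qᵢ) over the active causes.
Sum P(scram|·) weighted by the priors over both values of genuine neutron-flux excursion:
  P(scram | stuck control-rod sensor) = 0.905*0.85 + 0.9867*0.15
        = 0.769250 + 0.148005 = 0.917255
Configurations with genuine neutron-flux excursion contribute 0.148005, so
  P(genuine neutron-flux excursion | scram, stuck control-rod sensor) = 0.148005 / 0.917255 ≈ 0.161

P(genuine neutron-flux excursion | scram, stuck control-rod sensor) ≈ 0.161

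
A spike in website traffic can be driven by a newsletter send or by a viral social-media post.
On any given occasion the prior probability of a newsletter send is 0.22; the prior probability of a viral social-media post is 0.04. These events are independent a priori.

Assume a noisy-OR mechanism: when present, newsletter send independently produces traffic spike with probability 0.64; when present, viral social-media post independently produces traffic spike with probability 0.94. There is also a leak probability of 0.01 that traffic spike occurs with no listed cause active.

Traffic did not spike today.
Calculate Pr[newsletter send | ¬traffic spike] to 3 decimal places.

Under noisy-OR, P(traffic spike | causes) = 1 − (1−0.01)·∏(1−qᵢ) over the active causes.
Sum P(¬traffic spike|·) weighted by the priors over the 4 (newsletter send, viral social-media post) configurations:
  P(¬traffic spike) = 0.99×0.78×0.96 + 0.0594×0.78×0.04 + 0.3564×0.22×0.96 + 0.021384×0.22×0.04
        = 0.741312 + 0.001853 + 0.075272 + 0.000188 = 0.818625
The terms with newsletter send present sum to 0.075460, so
  P(newsletter send | ¬traffic spike) = 0.075460 / 0.818625 ≈ 0.092

Pr[newsletter send | ¬traffic spike] ≈ 0.092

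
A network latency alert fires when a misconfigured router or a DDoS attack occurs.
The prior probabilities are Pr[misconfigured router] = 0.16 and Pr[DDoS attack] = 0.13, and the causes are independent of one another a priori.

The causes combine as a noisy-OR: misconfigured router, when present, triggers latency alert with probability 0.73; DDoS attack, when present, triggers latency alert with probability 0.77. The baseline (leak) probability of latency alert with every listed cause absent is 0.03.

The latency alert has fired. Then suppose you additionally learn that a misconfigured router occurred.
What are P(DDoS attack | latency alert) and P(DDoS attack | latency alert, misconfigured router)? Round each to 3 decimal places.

P(DDoS attack | latency alert) ≈ 0.456; P(DDoS attack | latency alert, misconfigured router) ≈ 0.160

Under noisy-OR, P(latency alert | causes) = 1 − (1−0.03)·∏(1−qᵢ) over the active causes.
Numerator (weight on configurations with DDoS attack): 0.084837 + 0.019547 = 0.104384
Denominator P(latency alert): 0.03·0.84·0.87 + 0.7769·0.84·0.13 + 0.7381·0.16·0.87 + 0.939763·0.16·0.13 = 0.229052
P(DDoS attack | latency alert) = 0.104384/0.229052 ≈ 0.456

Now also conditioning on misconfigured router=true:
Enumerate both values of DDoS attack and weight by the priors:
  P(latency alert | misconfigured router) = 0.7381·0.87 + 0.939763·0.13
        = 0.642147 + 0.122169 = 0.764316
Configurations with DDoS attack contribute 0.122169, so
  P(DDoS attack | latency alert, misconfigured router) = 0.122169 / 0.764316 ≈ 0.160
The drop from 0.456 to 0.160 is the explaining-away (discounting) effect.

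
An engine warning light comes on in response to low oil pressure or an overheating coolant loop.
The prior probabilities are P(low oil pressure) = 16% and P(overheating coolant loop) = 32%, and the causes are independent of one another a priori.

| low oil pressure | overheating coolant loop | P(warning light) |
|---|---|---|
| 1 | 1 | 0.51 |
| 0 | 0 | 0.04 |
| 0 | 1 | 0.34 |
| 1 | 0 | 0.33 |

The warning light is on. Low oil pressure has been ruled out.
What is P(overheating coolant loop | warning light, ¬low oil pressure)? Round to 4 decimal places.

P(overheating coolant loop | warning light, ¬low oil pressure) ≈ 0.8000

Weight on overheating coolant loop=true, given the evidence: 0.34·0.32 = 0.108800
Normalizer over all consistent configurations: 0.04·0.68 + 0.34·0.32 = 0.136000
P(overheating coolant loop | warning light, ¬low oil pressure) = 0.108800/0.136000 ≈ 0.8000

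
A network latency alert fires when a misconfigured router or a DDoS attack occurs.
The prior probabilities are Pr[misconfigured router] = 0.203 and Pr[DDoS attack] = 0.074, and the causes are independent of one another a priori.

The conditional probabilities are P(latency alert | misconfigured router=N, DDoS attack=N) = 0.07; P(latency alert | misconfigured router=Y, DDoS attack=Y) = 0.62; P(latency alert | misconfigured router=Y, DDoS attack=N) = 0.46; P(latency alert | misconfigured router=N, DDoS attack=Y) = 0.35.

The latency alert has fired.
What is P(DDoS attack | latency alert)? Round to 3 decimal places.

Numerator (weight on configurations with DDoS attack): 0.020642 + 0.009314 = 0.029956
The normalizing constant is 0.07·0.797·0.926 + 0.35·0.797·0.074 + 0.46·0.203·0.926 + 0.62·0.203·0.074 = 0.168088
Posterior = 0.029956 / 0.168088 ≈ 0.178

P(DDoS attack | latency alert) ≈ 0.178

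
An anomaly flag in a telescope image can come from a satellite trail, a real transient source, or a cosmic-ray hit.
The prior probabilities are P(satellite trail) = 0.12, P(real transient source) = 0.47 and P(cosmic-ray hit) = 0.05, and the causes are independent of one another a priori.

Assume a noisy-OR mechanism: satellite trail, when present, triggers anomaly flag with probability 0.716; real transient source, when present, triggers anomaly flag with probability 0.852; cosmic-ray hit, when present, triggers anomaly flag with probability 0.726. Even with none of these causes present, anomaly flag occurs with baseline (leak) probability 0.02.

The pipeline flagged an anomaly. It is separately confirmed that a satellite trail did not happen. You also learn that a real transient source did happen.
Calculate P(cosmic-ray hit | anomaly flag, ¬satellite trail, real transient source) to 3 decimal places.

Under noisy-OR, P(anomaly flag | causes) = 1 − (1−0.02)·∏(1−qᵢ) over the active causes.
Sum P(anomaly flag|·) weighted by the priors over both values of cosmic-ray hit:
  P(anomaly flag | ¬satellite trail, real transient source) = 0.85496·0.95 + 0.960259·0.05
        = 0.812212 + 0.048013 = 0.860225
Configurations with cosmic-ray hit contribute 0.048013, so
  P(cosmic-ray hit | anomaly flag, ¬satellite trail, real transient source) = 0.048013 / 0.860225 ≈ 0.056

P(cosmic-ray hit | anomaly flag, ¬satellite trail, real transient source) ≈ 0.056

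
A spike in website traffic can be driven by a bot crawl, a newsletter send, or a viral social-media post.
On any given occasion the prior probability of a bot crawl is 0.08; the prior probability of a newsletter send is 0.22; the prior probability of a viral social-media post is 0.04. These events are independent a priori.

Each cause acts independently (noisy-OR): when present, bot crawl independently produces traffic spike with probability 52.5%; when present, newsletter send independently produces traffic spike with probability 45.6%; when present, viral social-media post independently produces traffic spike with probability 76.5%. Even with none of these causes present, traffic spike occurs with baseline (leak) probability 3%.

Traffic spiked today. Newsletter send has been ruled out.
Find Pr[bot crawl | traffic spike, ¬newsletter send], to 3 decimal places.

Pr[bot crawl | traffic spike, ¬newsletter send] ≈ 0.446

Under noisy-OR, P(traffic spike | causes) = 1 − (1−0.03)·∏(1−qᵢ) over the active causes.
Enumerate the 4 (bot crawl, viral social-media post) configurations and weight by the priors:
  P(traffic spike | ¬newsletter send) = 0.03×0.92×0.96 + 0.77205×0.92×0.04 + 0.53925×0.08×0.96 + 0.891724×0.08×0.04
        = 0.026496 + 0.028411 + 0.041414 + 0.002854 = 0.099175
Keeping only the bot crawl-present terms gives 0.044268, so
  P(bot crawl | traffic spike, ¬newsletter send) = 0.044268 / 0.099175 ≈ 0.446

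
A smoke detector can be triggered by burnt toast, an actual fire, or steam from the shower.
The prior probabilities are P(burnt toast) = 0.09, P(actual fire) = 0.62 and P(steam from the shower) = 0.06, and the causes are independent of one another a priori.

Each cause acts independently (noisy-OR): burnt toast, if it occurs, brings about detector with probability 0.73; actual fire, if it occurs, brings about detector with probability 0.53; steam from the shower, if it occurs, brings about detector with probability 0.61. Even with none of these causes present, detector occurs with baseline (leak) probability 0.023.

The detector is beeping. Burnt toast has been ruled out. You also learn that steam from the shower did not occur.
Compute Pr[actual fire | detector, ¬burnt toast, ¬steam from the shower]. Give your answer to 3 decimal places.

Pr[actual fire | detector, ¬burnt toast, ¬steam from the shower] ≈ 0.975

Under noisy-OR, P(detector | causes) = 1 − (1−0.023)·∏(1−qᵢ) over the active causes.
By total probability over both values of actual fire:
  P(detector | ¬burnt toast, ¬steam from the shower) = 0.023·0.38 + 0.54081·0.62
        = 0.008740 + 0.335302 = 0.344042
Configurations with actual fire contribute 0.335302, so
  P(actual fire | detector, ¬burnt toast, ¬steam from the shower) = 0.335302 / 0.344042 ≈ 0.975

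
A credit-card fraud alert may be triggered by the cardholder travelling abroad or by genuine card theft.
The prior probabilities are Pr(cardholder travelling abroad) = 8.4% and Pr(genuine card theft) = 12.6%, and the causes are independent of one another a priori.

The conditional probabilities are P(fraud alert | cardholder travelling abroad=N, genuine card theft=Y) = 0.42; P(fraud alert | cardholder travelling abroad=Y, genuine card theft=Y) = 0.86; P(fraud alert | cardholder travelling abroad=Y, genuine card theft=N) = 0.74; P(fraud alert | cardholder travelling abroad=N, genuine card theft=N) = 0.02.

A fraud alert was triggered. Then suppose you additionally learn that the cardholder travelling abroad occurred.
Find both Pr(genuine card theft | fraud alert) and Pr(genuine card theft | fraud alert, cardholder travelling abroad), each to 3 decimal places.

P(fraud alert) = 0.02×0.916×0.874 + 0.42×0.916×0.126 + 0.74×0.084×0.874 + 0.86×0.084×0.126 = 0.016012 + 0.048475 + 0.054328 + 0.009102 = 0.127917
Of this, 0.057577 comes from 0.048475 + 0.009102 (the genuine card theft=true cases).
Hence the posterior is 0.057577/0.127917 ≈ 0.450.

With the extra evidence:
Numerator (weight on configurations with genuine card theft): 0.86×0.126 = 0.108360
Normalizer over all consistent configurations: 0.74×0.874 + 0.86×0.126 = 0.755120
P(genuine card theft | fraud alert, cardholder travelling abroad) = 0.108360/0.755120 ≈ 0.144
Conditioning on cardholder travelling abroad lowers the posterior on genuine card theft: the classic explaining-away effect in a common-effect structure.

Pr(genuine card theft | fraud alert) ≈ 0.450; Pr(genuine card theft | fraud alert, cardholder travelling abroad) ≈ 0.144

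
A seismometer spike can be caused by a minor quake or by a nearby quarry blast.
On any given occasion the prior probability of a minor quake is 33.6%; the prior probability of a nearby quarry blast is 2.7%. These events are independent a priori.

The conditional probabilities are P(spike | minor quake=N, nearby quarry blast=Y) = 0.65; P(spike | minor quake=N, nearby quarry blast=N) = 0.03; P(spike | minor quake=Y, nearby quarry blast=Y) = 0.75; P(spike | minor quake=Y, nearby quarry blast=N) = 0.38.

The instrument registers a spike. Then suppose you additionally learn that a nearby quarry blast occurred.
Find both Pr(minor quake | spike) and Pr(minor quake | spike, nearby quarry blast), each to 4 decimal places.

P(spike) = 0.03·0.664·0.973 + 0.65·0.664·0.027 + 0.38·0.336·0.973 + 0.75·0.336·0.027 = 0.019382 + 0.011653 + 0.124233 + 0.006804 = 0.162072
Of this, 0.131037 comes from 0.124233 + 0.006804 (the minor quake=true cases).
Hence the posterior is 0.131037/0.162072 ≈ 0.8085.

With the extra evidence:
P(spike | nearby quarry blast) = 0.65·0.664 + 0.75·0.336 = 0.431600 + 0.252000 = 0.683600
The minor quake-present share is 0.75·0.336 = 0.252000.
Hence the posterior is 0.252000/0.683600 ≈ 0.3686.
This is intercausal reasoning (explaining away): once nearby quarry blast accounts for the spike, minor quake becomes less likely.

Pr(minor quake | spike) ≈ 0.8085; Pr(minor quake | spike, nearby quarry blast) ≈ 0.3686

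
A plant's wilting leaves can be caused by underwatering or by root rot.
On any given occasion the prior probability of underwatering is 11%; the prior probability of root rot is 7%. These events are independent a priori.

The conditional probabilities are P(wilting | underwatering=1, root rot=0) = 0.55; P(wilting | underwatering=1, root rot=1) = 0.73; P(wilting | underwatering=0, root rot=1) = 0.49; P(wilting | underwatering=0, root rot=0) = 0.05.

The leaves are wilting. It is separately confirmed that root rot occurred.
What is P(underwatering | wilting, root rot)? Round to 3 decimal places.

P(underwatering | wilting, root rot) ≈ 0.155

Enumerate both values of underwatering and weight by the priors:
  P(wilting | root rot) = 0.49*0.89 + 0.73*0.11
        = 0.436100 + 0.080300 = 0.516400
Configurations with underwatering contribute 0.080300, so
  P(underwatering | wilting, root rot) = 0.080300 / 0.516400 ≈ 0.155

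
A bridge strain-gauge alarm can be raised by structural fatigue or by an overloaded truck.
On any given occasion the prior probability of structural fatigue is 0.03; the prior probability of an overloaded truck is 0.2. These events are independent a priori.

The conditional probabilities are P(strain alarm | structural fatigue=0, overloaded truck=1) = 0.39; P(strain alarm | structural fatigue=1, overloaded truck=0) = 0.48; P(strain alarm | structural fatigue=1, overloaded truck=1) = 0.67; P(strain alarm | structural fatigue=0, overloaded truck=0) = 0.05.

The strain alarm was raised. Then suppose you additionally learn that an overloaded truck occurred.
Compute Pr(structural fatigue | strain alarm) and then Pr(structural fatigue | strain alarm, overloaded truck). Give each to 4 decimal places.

Numerator (weight on configurations with structural fatigue): 0.011520 + 0.004020 = 0.015540
Denominator P(strain alarm): 0.05·0.97·0.8 + 0.39·0.97·0.2 + 0.48·0.03·0.8 + 0.67·0.03·0.2 = 0.130000
Posterior = 0.015540 / 0.130000 ≈ 0.1195

Now condition on the additional information:
Sum P(strain alarm|·) weighted by the priors over both values of structural fatigue:
  P(strain alarm | overloaded truck) = 0.39×0.97 + 0.67×0.03
        = 0.378300 + 0.020100 = 0.398400
Configurations with structural fatigue contribute 0.020100, so
  P(structural fatigue | strain alarm, overloaded truck) = 0.020100 / 0.398400 ≈ 0.0505
— overloaded truck explains away the evidence for structural fatigue.

Pr(structural fatigue | strain alarm) ≈ 0.1195; Pr(structural fatigue | strain alarm, overloaded truck) ≈ 0.0505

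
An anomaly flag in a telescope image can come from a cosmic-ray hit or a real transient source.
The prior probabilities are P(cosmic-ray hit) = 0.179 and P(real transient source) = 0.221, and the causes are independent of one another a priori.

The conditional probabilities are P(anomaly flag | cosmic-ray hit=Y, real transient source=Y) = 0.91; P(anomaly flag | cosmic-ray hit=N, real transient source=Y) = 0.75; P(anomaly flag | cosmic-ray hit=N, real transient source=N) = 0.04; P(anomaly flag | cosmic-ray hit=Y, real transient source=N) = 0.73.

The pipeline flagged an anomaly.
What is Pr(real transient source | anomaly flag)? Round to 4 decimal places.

Pr(real transient source | anomaly flag) ≈ 0.5746

Sum P(anomaly flag|·) weighted by the priors over the 4 (cosmic-ray hit, real transient source) configurations:
  P(anomaly flag) = 0.04×0.821×0.779 + 0.75×0.821×0.221 + 0.73×0.179×0.779 + 0.91×0.179×0.221
        = 0.025582 + 0.136081 + 0.101792 + 0.035999 = 0.299454
The terms with real transient source present sum to 0.172080, so
  P(real transient source | anomaly flag) = 0.172080 / 0.299454 ≈ 0.5746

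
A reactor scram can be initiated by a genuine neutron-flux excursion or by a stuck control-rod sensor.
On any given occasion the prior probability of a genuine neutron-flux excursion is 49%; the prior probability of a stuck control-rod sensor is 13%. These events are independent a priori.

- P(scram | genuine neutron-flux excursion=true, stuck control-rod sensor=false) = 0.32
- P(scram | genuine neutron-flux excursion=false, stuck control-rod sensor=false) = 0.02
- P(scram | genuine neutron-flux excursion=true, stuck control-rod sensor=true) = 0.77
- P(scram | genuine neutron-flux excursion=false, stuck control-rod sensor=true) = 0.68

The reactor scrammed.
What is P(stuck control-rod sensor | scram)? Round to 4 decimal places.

P(stuck control-rod sensor | scram) ≈ 0.3932

For the numerator, keep only stuck control-rod sensor=true terms: 0.045084 + 0.049049 = 0.094133
Denominator P(scram): 0.02×0.51×0.87 + 0.68×0.51×0.13 + 0.32×0.49×0.87 + 0.77×0.49×0.13 = 0.239423
Posterior = 0.094133 / 0.239423 ≈ 0.3932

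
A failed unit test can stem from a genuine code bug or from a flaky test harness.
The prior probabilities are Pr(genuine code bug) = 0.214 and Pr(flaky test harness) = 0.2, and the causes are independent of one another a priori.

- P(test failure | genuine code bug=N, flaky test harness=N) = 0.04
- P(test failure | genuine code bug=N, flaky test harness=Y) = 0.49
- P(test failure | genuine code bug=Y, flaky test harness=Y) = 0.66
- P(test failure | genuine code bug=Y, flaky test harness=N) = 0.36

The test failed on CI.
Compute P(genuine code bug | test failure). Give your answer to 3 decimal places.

P(genuine code bug | test failure) ≈ 0.468

P(test failure) = 0.04*0.786*0.8 + 0.49*0.786*0.2 + 0.36*0.214*0.8 + 0.66*0.214*0.2 = 0.025152 + 0.077028 + 0.061632 + 0.028248 = 0.192060
Restricting to configurations with genuine code bug present: 0.061632 + 0.028248 = 0.089880.
P(genuine code bug | test failure) = 0.089880 / 0.192060 ≈ 0.468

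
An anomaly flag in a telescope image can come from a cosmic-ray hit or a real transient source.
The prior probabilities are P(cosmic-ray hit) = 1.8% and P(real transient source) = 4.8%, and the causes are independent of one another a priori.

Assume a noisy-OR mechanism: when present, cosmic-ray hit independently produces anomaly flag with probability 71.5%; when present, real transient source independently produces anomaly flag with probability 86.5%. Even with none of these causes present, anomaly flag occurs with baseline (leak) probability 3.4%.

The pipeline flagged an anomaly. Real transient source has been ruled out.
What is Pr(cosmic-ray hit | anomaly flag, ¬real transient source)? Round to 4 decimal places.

Under noisy-OR, P(anomaly flag | causes) = 1 − (1−0.034)·∏(1−qᵢ) over the active causes.
Enumerate both values of cosmic-ray hit and weight by the priors:
  P(anomaly flag | ¬real transient source) = 0.034·0.982 + 0.72469·0.018
        = 0.033388 + 0.013044 = 0.046432
Keeping only the cosmic-ray hit-present terms gives 0.013044, so
  P(cosmic-ray hit | anomaly flag, ¬real transient source) = 0.013044 / 0.046432 ≈ 0.2809

Pr(cosmic-ray hit | anomaly flag, ¬real transient source) ≈ 0.2809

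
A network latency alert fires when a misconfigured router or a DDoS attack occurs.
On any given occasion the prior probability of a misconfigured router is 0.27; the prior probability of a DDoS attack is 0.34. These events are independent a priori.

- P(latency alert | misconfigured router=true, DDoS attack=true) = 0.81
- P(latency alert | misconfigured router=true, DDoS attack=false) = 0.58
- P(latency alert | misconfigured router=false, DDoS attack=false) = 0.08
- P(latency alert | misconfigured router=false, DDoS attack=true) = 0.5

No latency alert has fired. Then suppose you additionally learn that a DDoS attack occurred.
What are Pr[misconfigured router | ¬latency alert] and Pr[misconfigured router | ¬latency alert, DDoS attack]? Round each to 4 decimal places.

Pr[misconfigured router | ¬latency alert] ≈ 0.1399; Pr[misconfigured router | ¬latency alert, DDoS attack] ≈ 0.1232

Weight on misconfigured router=true, given the evidence: 0.074844 + 0.017442 = 0.092286
The normalizing constant is 0.92*0.73*0.66 + 0.5*0.73*0.34 + 0.42*0.27*0.66 + 0.19*0.27*0.34 = 0.659642
Posterior = 0.092286 / 0.659642 ≈ 0.1399

Now condition on the additional information:
Numerator (weight on configurations with misconfigured router): 0.19·0.27 = 0.051300
Denominator P(¬latency alert | DDoS attack): 0.5·0.73 + 0.19·0.27 = 0.416300
Posterior = 0.051300 / 0.416300 ≈ 0.1232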